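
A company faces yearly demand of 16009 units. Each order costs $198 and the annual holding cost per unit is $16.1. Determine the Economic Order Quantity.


Formula: EOQ = sqrt(2 * D * S / H)
Numerator: 2 * 16009 * 198 = 6339564
2DS/H = 6339564 / 16.1 = 393761.7
EOQ = sqrt(393761.7) = 627.5 units

627.5 units


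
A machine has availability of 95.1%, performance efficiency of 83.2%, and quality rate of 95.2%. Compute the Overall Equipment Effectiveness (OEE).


Formula: OEE = Availability * Performance * Quality / 10000
A * P = 95.1% * 83.2% / 100 = 79.12%
OEE = 79.12% * 95.2% / 100 = 75.3%

75.3%


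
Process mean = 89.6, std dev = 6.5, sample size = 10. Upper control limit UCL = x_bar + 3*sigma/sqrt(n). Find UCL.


UCL = 89.6 + 3 * 6.5 / sqrt(10)

95.77


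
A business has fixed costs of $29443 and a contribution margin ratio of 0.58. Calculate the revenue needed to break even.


Formula: BER = Fixed Costs / Contribution Margin Ratio
BER = $29443 / 0.58
BER = $50763.79 (to the nearest cent)

$50763.79


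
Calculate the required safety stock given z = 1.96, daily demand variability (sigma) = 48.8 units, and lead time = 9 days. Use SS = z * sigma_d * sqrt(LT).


Formula: SS = z * sigma_d * sqrt(LT)
sqrt(LT) = sqrt(9) = 3.0
SS = 1.96 * 48.8 * 3.0
SS = 286.9 units

286.9 units


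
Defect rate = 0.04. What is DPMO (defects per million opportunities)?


DPMO = defect_rate * 1000000 = 0.04 * 1000000

40000


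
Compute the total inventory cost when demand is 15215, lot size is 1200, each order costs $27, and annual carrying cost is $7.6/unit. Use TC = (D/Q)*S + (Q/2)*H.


TC = 15215/1200 * 27 + 1200/2 * 7.6

$4902.34


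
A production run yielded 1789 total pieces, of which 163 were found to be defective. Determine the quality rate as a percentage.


Formula: Quality Rate = Good Pieces / Total Pieces * 100
Good pieces = 1789 - 163 = 1626
QR = 1626 / 1789 * 100 = 90.9%

90.9%


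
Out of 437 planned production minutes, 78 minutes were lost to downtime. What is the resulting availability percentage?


Formula: Availability = (Planned Time - Downtime) / Planned Time * 100
Uptime = 437 - 78 = 359 min
Availability = 359 / 437 * 100 = 82.2%

82.2%


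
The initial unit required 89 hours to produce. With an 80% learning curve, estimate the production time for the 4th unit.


Formula: T_n = T_1 * (learning_rate)^(log2(n)) where learning_rate = rate/100
Doublings = log2(4) = 2
T_n = 89 * 0.8^2
T_n = 89 * 0.64 = 57.0 hours

57.0 hours


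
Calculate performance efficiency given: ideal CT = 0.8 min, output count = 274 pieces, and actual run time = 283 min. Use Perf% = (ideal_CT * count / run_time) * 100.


Formula: Performance = (Ideal CT * Total Count) / Run Time * 100
Ideal output time = 0.8 * 274 = 219.2 min
Performance = 219.2 / 283 * 100 = 77.5%

77.5%


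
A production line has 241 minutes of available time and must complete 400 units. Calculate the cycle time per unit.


Formula: CT = Available Time / Number of Units
CT = 241 min / 400 units
CT = 0.6 min/unit

0.6 min/unit


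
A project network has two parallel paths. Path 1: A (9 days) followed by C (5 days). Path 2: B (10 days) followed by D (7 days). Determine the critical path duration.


Path 1 = 9 + 5 = 14 days
Path 2 = 10 + 7 = 17 days
Duration = max(14, 17) = 17 days

17 days


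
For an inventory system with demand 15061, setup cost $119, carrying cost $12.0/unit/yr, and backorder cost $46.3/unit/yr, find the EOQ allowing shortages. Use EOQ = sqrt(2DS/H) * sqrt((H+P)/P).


Formula: EOQ* = sqrt(2DS/H) * sqrt((H+P)/P)
Base EOQ = sqrt(2*15061*119/12.0) = 546.54 units
Correction = sqrt((12.0+46.3)/46.3) = 1.12213
EOQ* = 546.54 * 1.12213 = 613.3 units

613.3 units


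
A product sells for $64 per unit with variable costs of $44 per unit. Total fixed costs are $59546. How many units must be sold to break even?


Formula: BEQ = Fixed Costs / (Price - Variable Cost)
Contribution margin = $64 - $44 = $20/unit
BEQ = ceil($59546 / $20/unit) = ceil(2977.3) = 2978 units

2978 units


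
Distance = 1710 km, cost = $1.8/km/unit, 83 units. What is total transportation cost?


TC = dist * cost * units = 1710 * 1.8 * 83 = $255474.00

$255474.00


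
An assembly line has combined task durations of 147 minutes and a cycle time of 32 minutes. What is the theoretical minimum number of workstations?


Formula: N_min = ceil(Sum of Task Times / Cycle Time)
N_min = ceil(147 min / 32 min) = ceil(4.5938)
N_min = 5 stations

5


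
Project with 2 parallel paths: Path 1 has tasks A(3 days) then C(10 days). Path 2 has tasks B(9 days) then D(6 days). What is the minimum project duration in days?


Path 1 = 3 + 10 = 13 days
Path 2 = 9 + 6 = 15 days
Duration = max(13, 15) = 15 days

15 days


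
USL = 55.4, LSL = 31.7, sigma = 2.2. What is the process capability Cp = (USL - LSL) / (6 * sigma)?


Cp = (55.4 - 31.7) / (6 * 2.2)

1.8


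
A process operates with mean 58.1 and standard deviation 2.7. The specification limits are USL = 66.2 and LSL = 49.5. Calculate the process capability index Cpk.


Cpu = (66.2 - 58.1) / (3 * 2.7) = 1.0
Cpl = (58.1 - 49.5) / (3 * 2.7) = 1.06
Cpk = min(1.0, 1.06) = 1.0

1.0


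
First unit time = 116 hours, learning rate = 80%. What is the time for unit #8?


Formula: T_n = T_1 * (learning_rate)^(log2(n)) where learning_rate = rate/100
Doublings = log2(8) = 3
T_n = 116 * 0.8^3
T_n = 116 * 0.512 = 59.4 hours

59.4 hours


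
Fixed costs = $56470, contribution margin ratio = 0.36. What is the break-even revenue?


Formula: BER = Fixed Costs / Contribution Margin Ratio
BER = $56470 / 0.36
BER = $156861.11 (to the nearest cent)

$156861.11


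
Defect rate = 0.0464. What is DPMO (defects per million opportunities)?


DPMO = defect_rate * 1000000 = 0.0464 * 1000000

46400


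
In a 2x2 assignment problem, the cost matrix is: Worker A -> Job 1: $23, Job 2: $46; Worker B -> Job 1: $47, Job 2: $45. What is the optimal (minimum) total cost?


Option 1: A->1 + B->2 = $23 + $45 = $68
Option 2: A->2 + B->1 = $46 + $47 = $93
Min cost = min($68, $93) = $68

$68


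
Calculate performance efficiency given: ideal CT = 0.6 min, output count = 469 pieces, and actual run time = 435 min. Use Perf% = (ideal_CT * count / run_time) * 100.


Formula: Performance = (Ideal CT * Total Count) / Run Time * 100
Ideal output time = 0.6 * 469 = 281.4 min
Performance = 281.4 / 435 * 100 = 64.7%

64.7%


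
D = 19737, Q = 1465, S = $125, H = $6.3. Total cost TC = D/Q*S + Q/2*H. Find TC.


TC = 19737/1465 * 125 + 1465/2 * 6.3

$6298.79


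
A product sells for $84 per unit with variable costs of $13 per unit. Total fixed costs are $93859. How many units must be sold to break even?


Formula: BEQ = Fixed Costs / (Price - Variable Cost)
Contribution margin = $84 - $13 = $71/unit
BEQ = ceil($93859 / $71/unit) = ceil(1321.96) = 1322 units

1322 units


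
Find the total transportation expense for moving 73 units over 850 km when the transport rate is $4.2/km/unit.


TC = dist * cost * units = 850 * 4.2 * 73 = $260610.00

$260610.00


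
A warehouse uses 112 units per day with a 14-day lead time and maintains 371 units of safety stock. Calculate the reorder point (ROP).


Formula: ROP = (Daily Demand * Lead Time) + Safety Stock
Demand during lead time = 112 * 14 = 1568 units
ROP = 1568 + 371 = 1939 units

1939 units


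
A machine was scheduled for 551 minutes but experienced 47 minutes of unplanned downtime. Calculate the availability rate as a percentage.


Formula: Availability = (Planned Time - Downtime) / Planned Time * 100
Uptime = 551 - 47 = 504 min
Availability = 504 / 551 * 100 = 91.5%

91.5%


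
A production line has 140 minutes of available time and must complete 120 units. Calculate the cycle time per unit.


Formula: CT = Available Time / Number of Units
CT = 140 min / 120 units
CT = 1.17 min/unit

1.17 min/unit


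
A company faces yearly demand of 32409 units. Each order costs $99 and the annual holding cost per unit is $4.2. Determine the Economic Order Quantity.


Formula: EOQ = sqrt(2 * D * S / H)
Numerator: 2 * 32409 * 99 = 6416982
2DS/H = 6416982 / 4.2 = 1527852.9
EOQ = sqrt(1527852.9) = 1236.1 units

1236.1 units


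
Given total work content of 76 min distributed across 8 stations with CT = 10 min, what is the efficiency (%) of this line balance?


Formula: Efficiency = Sum of Task Times / (N_stations * CT) * 100
Total station capacity = 8 stations * 10 min = 80 min
Efficiency = 76 / 80 * 100 = 95.0%

95.0%


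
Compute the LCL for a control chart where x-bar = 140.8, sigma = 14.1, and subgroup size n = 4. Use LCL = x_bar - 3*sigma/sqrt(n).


LCL = 140.8 - 3 * 14.1 / sqrt(4)

119.65


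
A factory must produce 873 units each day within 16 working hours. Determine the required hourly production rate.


Formula: Production Rate = Daily Demand / Available Hours
Rate = 873 units/day / 16 hours/day
Rate = 54.6 units/hour

54.6 units/hour


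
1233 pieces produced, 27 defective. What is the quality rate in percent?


Formula: Quality Rate = Good Pieces / Total Pieces * 100
Good pieces = 1233 - 27 = 1206
QR = 1206 / 1233 * 100 = 97.8%

97.8%


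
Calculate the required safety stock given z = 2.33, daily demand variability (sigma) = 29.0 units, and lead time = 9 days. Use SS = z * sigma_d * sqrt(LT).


Formula: SS = z * sigma_d * sqrt(LT)
sqrt(LT) = sqrt(9) = 3.0
SS = 2.33 * 29.0 * 3.0
SS = 202.7 units

202.7 units


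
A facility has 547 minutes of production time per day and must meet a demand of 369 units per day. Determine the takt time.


Formula: Takt Time = Available Production Time / Customer Demand
Takt = 547 min/day / 369 units/day
Takt = 1.48 min/unit

1.48 min/unit


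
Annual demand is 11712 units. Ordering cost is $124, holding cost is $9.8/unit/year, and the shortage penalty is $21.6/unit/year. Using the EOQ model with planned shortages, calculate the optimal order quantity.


Formula: EOQ* = sqrt(2DS/H) * sqrt((H+P)/P)
Base EOQ = sqrt(2*11712*124/9.8) = 544.41 units
Correction = sqrt((9.8+21.6)/21.6) = 1.2057
EOQ* = 544.41 * 1.2057 = 656.4 units

656.4 units


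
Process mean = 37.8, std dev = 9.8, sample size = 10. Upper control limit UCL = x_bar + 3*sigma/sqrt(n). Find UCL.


UCL = 37.8 + 3 * 9.8 / sqrt(10)

47.1


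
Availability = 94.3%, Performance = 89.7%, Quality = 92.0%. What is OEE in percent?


Formula: OEE = Availability * Performance * Quality / 10000
A * P = 94.3% * 89.7% / 100 = 84.59%
OEE = 84.59% * 92.0% / 100 = 77.8%

77.8%


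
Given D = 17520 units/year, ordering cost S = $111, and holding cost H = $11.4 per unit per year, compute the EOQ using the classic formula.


Formula: EOQ = sqrt(2 * D * S / H)
Numerator: 2 * 17520 * 111 = 3889440
2DS/H = 3889440 / 11.4 = 341178.9
EOQ = sqrt(341178.9) = 584.1 units

584.1 units


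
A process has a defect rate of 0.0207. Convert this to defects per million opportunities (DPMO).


DPMO = defect_rate * 1000000 = 0.0207 * 1000000

20700


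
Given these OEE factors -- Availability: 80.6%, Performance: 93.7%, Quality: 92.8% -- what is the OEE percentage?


Formula: OEE = Availability * Performance * Quality / 10000
A * P = 80.6% * 93.7% / 100 = 75.52%
OEE = 75.52% * 92.8% / 100 = 70.1%

70.1%


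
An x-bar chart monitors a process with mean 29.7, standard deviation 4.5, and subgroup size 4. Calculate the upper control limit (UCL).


UCL = 29.7 + 3 * 4.5 / sqrt(4)

36.45


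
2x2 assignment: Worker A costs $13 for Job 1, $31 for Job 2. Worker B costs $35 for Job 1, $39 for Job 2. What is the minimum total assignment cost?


Option 1: A->1 + B->2 = $13 + $39 = $52
Option 2: A->2 + B->1 = $31 + $35 = $66
Min cost = min($52, $66) = $52

$52


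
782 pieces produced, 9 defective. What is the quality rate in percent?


Formula: Quality Rate = Good Pieces / Total Pieces * 100
Good pieces = 782 - 9 = 773
QR = 773 / 782 * 100 = 98.8%

98.8%


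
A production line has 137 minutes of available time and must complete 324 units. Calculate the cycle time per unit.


Formula: CT = Available Time / Number of Units
CT = 137 min / 324 units
CT = 0.42 min/unit

0.42 min/unit


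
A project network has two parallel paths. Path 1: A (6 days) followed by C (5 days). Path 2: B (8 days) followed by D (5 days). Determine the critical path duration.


Path 1 = 6 + 5 = 11 days
Path 2 = 8 + 5 = 13 days
Duration = max(11, 13) = 13 days

13 days


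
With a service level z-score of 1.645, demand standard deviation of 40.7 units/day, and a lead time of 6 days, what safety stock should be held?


Formula: SS = z * sigma_d * sqrt(LT)
sqrt(LT) = sqrt(6) = 2.4495
SS = 1.645 * 40.7 * 2.4495
SS = 164.0 units

164.0 units


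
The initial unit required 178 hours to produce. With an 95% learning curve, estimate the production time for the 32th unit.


Formula: T_n = T_1 * (learning_rate)^(log2(n)) where learning_rate = rate/100
Doublings = log2(32) = 5
T_n = 178 * 0.95^5
T_n = 178 * 0.7738 = 137.7 hours

137.7 hours


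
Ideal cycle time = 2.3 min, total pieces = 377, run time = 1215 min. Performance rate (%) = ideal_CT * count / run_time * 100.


Formula: Performance = (Ideal CT * Total Count) / Run Time * 100
Ideal output time = 2.3 * 377 = 867.1 min
Performance = 867.1 / 1215 * 100 = 71.4%

71.4%


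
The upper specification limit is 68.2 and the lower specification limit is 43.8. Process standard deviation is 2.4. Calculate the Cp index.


Cp = (68.2 - 43.8) / (6 * 2.4)

1.69


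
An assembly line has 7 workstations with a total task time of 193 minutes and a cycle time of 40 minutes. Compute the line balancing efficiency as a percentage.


Formula: Efficiency = Sum of Task Times / (N_stations * CT) * 100
Total station capacity = 7 stations * 40 min = 280 min
Efficiency = 193 / 280 * 100 = 68.9%

68.9%


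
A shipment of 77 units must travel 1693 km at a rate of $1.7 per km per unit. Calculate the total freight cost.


TC = dist * cost * units = 1693 * 1.7 * 77 = $221613.70

$221613.70


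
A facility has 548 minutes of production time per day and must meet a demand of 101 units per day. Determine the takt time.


Formula: Takt Time = Available Production Time / Customer Demand
Takt = 548 min/day / 101 units/day
Takt = 5.43 min/unit

5.43 min/unit


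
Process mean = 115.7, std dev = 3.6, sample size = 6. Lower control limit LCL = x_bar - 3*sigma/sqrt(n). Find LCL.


LCL = 115.7 - 3 * 3.6 / sqrt(6)

111.29


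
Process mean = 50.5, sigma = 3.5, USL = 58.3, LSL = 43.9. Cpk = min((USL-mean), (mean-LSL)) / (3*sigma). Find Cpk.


Cpu = (58.3 - 50.5) / (3 * 3.5) = 0.74
Cpl = (50.5 - 43.9) / (3 * 3.5) = 0.63
Cpk = min(0.74, 0.63) = 0.63

0.63


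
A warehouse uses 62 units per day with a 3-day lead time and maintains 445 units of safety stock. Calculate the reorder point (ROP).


Formula: ROP = (Daily Demand * Lead Time) + Safety Stock
Demand during lead time = 62 * 3 = 186 units
ROP = 186 + 445 = 631 units

631 units


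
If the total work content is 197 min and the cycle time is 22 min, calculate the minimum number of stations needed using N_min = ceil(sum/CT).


Formula: N_min = ceil(Sum of Task Times / Cycle Time)
N_min = ceil(197 min / 22 min) = ceil(8.9545)
N_min = 9 stations

9


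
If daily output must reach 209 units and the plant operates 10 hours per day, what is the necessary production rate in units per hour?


Formula: Production Rate = Daily Demand / Available Hours
Rate = 209 units/day / 10 hours/day
Rate = 20.9 units/hour

20.9 units/hour


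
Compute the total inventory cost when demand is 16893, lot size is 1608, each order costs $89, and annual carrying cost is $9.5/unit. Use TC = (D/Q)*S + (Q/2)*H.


TC = 16893/1608 * 89 + 1608/2 * 9.5

$8573.00


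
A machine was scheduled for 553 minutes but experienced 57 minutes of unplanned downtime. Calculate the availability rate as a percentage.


Formula: Availability = (Planned Time - Downtime) / Planned Time * 100
Uptime = 553 - 57 = 496 min
Availability = 496 / 553 * 100 = 89.7%

89.7%


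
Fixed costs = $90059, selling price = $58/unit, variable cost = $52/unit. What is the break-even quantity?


Formula: BEQ = Fixed Costs / (Price - Variable Cost)
Contribution margin = $58 - $52 = $6/unit
BEQ = ceil($90059 / $6/unit) = ceil(15009.83) = 15010 units

15010 units


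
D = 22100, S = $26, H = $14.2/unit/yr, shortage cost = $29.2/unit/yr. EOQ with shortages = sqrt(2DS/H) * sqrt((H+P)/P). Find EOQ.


Formula: EOQ* = sqrt(2DS/H) * sqrt((H+P)/P)
Base EOQ = sqrt(2*22100*26/14.2) = 284.48 units
Correction = sqrt((14.2+29.2)/29.2) = 1.21914
EOQ* = 284.48 * 1.21914 = 346.8 units

346.8 units


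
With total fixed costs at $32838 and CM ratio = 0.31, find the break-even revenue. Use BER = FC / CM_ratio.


Formula: BER = Fixed Costs / Contribution Margin Ratio
BER = $32838 / 0.31
BER = $105929.03 (to the nearest cent)

$105929.03


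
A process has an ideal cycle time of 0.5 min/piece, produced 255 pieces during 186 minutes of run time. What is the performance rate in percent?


Formula: Performance = (Ideal CT * Total Count) / Run Time * 100
Ideal output time = 0.5 * 255 = 127.5 min
Performance = 127.5 / 186 * 100 = 68.5%

68.5%


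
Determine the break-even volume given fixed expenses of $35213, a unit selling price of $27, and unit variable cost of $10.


Formula: BEQ = Fixed Costs / (Price - Variable Cost)
Contribution margin = $27 - $10 = $17/unit
BEQ = ceil($35213 / $17/unit) = ceil(2071.35) = 2072 units

2072 units


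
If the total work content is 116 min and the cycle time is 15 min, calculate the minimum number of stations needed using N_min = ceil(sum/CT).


Formula: N_min = ceil(Sum of Task Times / Cycle Time)
N_min = ceil(116 min / 15 min) = ceil(7.7333)
N_min = 8 stations

8


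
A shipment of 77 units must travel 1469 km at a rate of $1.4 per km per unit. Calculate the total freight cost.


TC = dist * cost * units = 1469 * 1.4 * 77 = $158358.20

$158358.20


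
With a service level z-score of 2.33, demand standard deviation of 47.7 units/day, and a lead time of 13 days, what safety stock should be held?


Formula: SS = z * sigma_d * sqrt(LT)
sqrt(LT) = sqrt(13) = 3.6056
SS = 2.33 * 47.7 * 3.6056
SS = 400.7 units

400.7 units


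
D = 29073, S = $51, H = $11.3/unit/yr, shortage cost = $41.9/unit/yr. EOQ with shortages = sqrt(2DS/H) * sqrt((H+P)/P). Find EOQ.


Formula: EOQ* = sqrt(2DS/H) * sqrt((H+P)/P)
Base EOQ = sqrt(2*29073*51/11.3) = 512.28 units
Correction = sqrt((11.3+41.9)/41.9) = 1.12681
EOQ* = 512.28 * 1.12681 = 577.2 units

577.2 units


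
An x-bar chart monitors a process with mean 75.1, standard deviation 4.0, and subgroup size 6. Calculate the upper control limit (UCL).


UCL = 75.1 + 3 * 4.0 / sqrt(6)

80.0


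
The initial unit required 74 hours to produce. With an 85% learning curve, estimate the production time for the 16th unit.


Formula: T_n = T_1 * (learning_rate)^(log2(n)) where learning_rate = rate/100
Doublings = log2(16) = 4
T_n = 74 * 0.85^4
T_n = 74 * 0.522 = 38.6 hours

38.6 hours


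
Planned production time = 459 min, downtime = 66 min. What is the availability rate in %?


Formula: Availability = (Planned Time - Downtime) / Planned Time * 100
Uptime = 459 - 66 = 393 min
Availability = 393 / 459 * 100 = 85.6%

85.6%


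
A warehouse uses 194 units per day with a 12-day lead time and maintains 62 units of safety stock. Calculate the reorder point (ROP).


Formula: ROP = (Daily Demand * Lead Time) + Safety Stock
Demand during lead time = 194 * 12 = 2328 units
ROP = 2328 + 62 = 2390 units

2390 units


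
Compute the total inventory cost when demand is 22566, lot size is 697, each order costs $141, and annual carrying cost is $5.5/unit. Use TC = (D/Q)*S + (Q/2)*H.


TC = 22566/697 * 141 + 697/2 * 5.5

$6481.75


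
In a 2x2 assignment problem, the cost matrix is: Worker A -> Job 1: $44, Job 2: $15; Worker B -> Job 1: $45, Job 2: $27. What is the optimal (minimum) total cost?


Option 1: A->1 + B->2 = $44 + $27 = $71
Option 2: A->2 + B->1 = $15 + $45 = $60
Min cost = min($71, $60) = $60

$60


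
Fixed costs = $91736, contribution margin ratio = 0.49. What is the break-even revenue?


Formula: BER = Fixed Costs / Contribution Margin Ratio
BER = $91736 / 0.49
BER = $187216.33 (to the nearest cent)

$187216.33


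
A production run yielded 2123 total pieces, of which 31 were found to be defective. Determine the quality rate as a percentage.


Formula: Quality Rate = Good Pieces / Total Pieces * 100
Good pieces = 2123 - 31 = 2092
QR = 2092 / 2123 * 100 = 98.5%

98.5%


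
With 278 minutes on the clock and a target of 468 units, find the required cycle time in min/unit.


Formula: CT = Available Time / Number of Units
CT = 278 min / 468 units
CT = 0.59 min/unit

0.59 min/unit


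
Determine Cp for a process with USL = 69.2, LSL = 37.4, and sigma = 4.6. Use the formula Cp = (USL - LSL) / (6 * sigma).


Cp = (69.2 - 37.4) / (6 * 4.6)

1.15


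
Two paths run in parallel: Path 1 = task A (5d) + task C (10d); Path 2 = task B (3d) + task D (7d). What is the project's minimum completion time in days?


Path 1 = 5 + 10 = 15 days
Path 2 = 3 + 7 = 10 days
Duration = max(15, 10) = 15 days

15 days


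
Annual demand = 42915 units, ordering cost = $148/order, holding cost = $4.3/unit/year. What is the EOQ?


Formula: EOQ = sqrt(2 * D * S / H)
Numerator: 2 * 42915 * 148 = 12702840
2DS/H = 12702840 / 4.3 = 2954148.8
EOQ = sqrt(2954148.8) = 1718.8 units

1718.8 units


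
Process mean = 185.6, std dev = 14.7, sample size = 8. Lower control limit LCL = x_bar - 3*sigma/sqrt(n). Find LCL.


LCL = 185.6 - 3 * 14.7 / sqrt(8)

170.01


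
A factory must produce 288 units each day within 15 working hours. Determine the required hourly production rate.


Formula: Production Rate = Daily Demand / Available Hours
Rate = 288 units/day / 15 hours/day
Rate = 19.2 units/hour

19.2 units/hour


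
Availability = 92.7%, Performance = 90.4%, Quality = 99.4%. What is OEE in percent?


Formula: OEE = Availability * Performance * Quality / 10000
A * P = 92.7% * 90.4% / 100 = 83.8%
OEE = 83.8% * 99.4% / 100 = 83.3%

83.3%


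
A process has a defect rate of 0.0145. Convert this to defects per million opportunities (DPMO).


DPMO = defect_rate * 1000000 = 0.0145 * 1000000

14500


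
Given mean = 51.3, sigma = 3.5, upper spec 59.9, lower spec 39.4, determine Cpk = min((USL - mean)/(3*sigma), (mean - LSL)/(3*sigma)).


Cpu = (59.9 - 51.3) / (3 * 3.5) = 0.82
Cpl = (51.3 - 39.4) / (3 * 3.5) = 1.13
Cpk = min(0.82, 1.13) = 0.82

0.82


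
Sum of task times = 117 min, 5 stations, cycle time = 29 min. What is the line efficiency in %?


Formula: Efficiency = Sum of Task Times / (N_stations * CT) * 100
Total station capacity = 5 stations * 29 min = 145 min
Efficiency = 117 / 145 * 100 = 80.7%

80.7%


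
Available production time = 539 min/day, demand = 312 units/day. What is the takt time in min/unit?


Formula: Takt Time = Available Production Time / Customer Demand
Takt = 539 min/day / 312 units/day
Takt = 1.73 min/unit

1.73 min/unit


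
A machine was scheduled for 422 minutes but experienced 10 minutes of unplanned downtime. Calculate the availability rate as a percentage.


Formula: Availability = (Planned Time - Downtime) / Planned Time * 100
Uptime = 422 - 10 = 412 min
Availability = 412 / 422 * 100 = 97.6%

97.6%


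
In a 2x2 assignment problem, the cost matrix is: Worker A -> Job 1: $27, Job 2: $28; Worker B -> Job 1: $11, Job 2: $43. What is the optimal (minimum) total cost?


Option 1: A->1 + B->2 = $27 + $43 = $70
Option 2: A->2 + B->1 = $28 + $11 = $39
Min cost = min($70, $39) = $39

$39


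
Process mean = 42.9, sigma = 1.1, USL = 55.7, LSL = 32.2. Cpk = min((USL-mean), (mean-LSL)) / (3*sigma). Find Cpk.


Cpu = (55.7 - 42.9) / (3 * 1.1) = 3.88
Cpl = (42.9 - 32.2) / (3 * 1.1) = 3.24
Cpk = min(3.88, 3.24) = 3.24

3.24


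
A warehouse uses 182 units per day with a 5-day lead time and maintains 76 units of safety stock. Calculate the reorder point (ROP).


Formula: ROP = (Daily Demand * Lead Time) + Safety Stock
Demand during lead time = 182 * 5 = 910 units
ROP = 910 + 76 = 986 units

986 units


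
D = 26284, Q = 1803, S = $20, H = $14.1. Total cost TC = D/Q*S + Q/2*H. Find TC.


TC = 26284/1803 * 20 + 1803/2 * 14.1

$13002.71


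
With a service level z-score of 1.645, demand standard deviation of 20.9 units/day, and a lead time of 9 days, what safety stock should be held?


Formula: SS = z * sigma_d * sqrt(LT)
sqrt(LT) = sqrt(9) = 3.0
SS = 1.645 * 20.9 * 3.0
SS = 103.1 units

103.1 units


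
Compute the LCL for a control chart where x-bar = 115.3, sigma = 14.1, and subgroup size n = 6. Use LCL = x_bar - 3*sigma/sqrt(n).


LCL = 115.3 - 3 * 14.1 / sqrt(6)

98.03


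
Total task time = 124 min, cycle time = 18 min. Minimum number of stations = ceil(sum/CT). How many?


Formula: N_min = ceil(Sum of Task Times / Cycle Time)
N_min = ceil(124 min / 18 min) = ceil(6.8889)
N_min = 7 stations

7


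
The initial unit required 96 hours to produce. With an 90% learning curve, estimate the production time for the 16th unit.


Formula: T_n = T_1 * (learning_rate)^(log2(n)) where learning_rate = rate/100
Doublings = log2(16) = 4
T_n = 96 * 0.9^4
T_n = 96 * 0.6561 = 63.0 hours

63.0 hours


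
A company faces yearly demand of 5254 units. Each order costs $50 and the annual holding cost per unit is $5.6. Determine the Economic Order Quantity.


Formula: EOQ = sqrt(2 * D * S / H)
Numerator: 2 * 5254 * 50 = 525400
2DS/H = 525400 / 5.6 = 93821.4
EOQ = sqrt(93821.4) = 306.3 units

306.3 units


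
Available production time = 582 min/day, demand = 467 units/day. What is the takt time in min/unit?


Formula: Takt Time = Available Production Time / Customer Demand
Takt = 582 min/day / 467 units/day
Takt = 1.25 min/unit

1.25 min/unit


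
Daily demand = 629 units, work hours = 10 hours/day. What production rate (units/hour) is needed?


Formula: Production Rate = Daily Demand / Available Hours
Rate = 629 units/day / 10 hours/day
Rate = 62.9 units/hour

62.9 units/hour


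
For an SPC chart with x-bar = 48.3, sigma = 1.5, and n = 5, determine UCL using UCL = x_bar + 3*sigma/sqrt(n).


UCL = 48.3 + 3 * 1.5 / sqrt(5)

50.31


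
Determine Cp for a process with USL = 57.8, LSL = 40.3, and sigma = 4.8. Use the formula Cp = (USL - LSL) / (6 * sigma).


Cp = (57.8 - 40.3) / (6 * 4.8)

0.61


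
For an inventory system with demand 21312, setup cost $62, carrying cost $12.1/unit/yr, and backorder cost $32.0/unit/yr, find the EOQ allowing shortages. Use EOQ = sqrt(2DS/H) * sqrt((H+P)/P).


Formula: EOQ* = sqrt(2DS/H) * sqrt((H+P)/P)
Base EOQ = sqrt(2*21312*62/12.1) = 467.34 units
Correction = sqrt((12.1+32.0)/32.0) = 1.17394
EOQ* = 467.34 * 1.17394 = 548.6 units

548.6 units


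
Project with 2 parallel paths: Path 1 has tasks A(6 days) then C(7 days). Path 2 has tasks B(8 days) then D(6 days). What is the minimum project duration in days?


Path 1 = 6 + 7 = 13 days
Path 2 = 8 + 6 = 14 days
Duration = max(13, 14) = 14 days

14 days


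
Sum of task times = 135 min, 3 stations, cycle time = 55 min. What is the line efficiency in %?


Formula: Efficiency = Sum of Task Times / (N_stations * CT) * 100
Total station capacity = 3 stations * 55 min = 165 min
Efficiency = 135 / 165 * 100 = 81.8%

81.8%


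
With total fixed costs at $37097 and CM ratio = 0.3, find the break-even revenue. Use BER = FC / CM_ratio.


Formula: BER = Fixed Costs / Contribution Margin Ratio
BER = $37097 / 0.3
BER = $123656.67 (to the nearest cent)

$123656.67


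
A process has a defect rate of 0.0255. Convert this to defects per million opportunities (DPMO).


DPMO = defect_rate * 1000000 = 0.0255 * 1000000

25500


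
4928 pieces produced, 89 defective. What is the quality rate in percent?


Formula: Quality Rate = Good Pieces / Total Pieces * 100
Good pieces = 4928 - 89 = 4839
QR = 4839 / 4928 * 100 = 98.2%

98.2%


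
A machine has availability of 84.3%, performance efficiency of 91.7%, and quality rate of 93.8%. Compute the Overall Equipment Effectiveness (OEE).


Formula: OEE = Availability * Performance * Quality / 10000
A * P = 84.3% * 91.7% / 100 = 77.3%
OEE = 77.3% * 93.8% / 100 = 72.5%

72.5%


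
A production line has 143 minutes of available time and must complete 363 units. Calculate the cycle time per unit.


Formula: CT = Available Time / Number of Units
CT = 143 min / 363 units
CT = 0.39 min/unit

0.39 min/unit


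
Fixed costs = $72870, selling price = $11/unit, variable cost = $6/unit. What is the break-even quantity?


Formula: BEQ = Fixed Costs / (Price - Variable Cost)
Contribution margin = $11 - $6 = $5/unit
BEQ = ceil($72870 / $5/unit) = ceil(14574.0) = 14574 units

14574 units


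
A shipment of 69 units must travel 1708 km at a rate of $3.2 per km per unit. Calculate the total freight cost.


TC = dist * cost * units = 1708 * 3.2 * 69 = $377126.40

$377126.40


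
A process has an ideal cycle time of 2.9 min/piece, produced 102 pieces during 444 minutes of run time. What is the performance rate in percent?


Formula: Performance = (Ideal CT * Total Count) / Run Time * 100
Ideal output time = 2.9 * 102 = 295.8 min
Performance = 295.8 / 444 * 100 = 66.6%

66.6%


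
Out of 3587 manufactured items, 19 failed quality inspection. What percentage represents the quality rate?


Formula: Quality Rate = Good Pieces / Total Pieces * 100
Good pieces = 3587 - 19 = 3568
QR = 3568 / 3587 * 100 = 99.5%

99.5%


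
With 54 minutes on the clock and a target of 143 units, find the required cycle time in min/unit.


Formula: CT = Available Time / Number of Units
CT = 54 min / 143 units
CT = 0.38 min/unit

0.38 min/unit


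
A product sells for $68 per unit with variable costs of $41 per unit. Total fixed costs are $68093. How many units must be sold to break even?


Formula: BEQ = Fixed Costs / (Price - Variable Cost)
Contribution margin = $68 - $41 = $27/unit
BEQ = ceil($68093 / $27/unit) = ceil(2521.96) = 2522 units

2522 units


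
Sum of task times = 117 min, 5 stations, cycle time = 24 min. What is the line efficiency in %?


Formula: Efficiency = Sum of Task Times / (N_stations * CT) * 100
Total station capacity = 5 stations * 24 min = 120 min
Efficiency = 117 / 120 * 100 = 97.5%

97.5%


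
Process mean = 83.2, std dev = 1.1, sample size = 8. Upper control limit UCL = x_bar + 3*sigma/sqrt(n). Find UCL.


UCL = 83.2 + 3 * 1.1 / sqrt(8)

84.37


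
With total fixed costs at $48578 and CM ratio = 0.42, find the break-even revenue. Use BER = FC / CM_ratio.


Formula: BER = Fixed Costs / Contribution Margin Ratio
BER = $48578 / 0.42
BER = $115661.90 (to the nearest cent)

$115661.90


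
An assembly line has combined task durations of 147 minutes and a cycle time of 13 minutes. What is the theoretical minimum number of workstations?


Formula: N_min = ceil(Sum of Task Times / Cycle Time)
N_min = ceil(147 min / 13 min) = ceil(11.3077)
N_min = 12 stations

12


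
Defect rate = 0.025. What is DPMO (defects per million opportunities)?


DPMO = defect_rate * 1000000 = 0.025 * 1000000

25000


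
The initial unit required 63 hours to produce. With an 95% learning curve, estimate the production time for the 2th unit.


Formula: T_n = T_1 * (learning_rate)^(log2(n)) where learning_rate = rate/100
Doublings = log2(2) = 1
T_n = 63 * 0.95^1
T_n = 63 * 0.95 = 59.9 hours

59.9 hours


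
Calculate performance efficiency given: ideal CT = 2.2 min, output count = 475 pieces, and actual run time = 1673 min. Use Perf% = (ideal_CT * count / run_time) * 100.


Formula: Performance = (Ideal CT * Total Count) / Run Time * 100
Ideal output time = 2.2 * 475 = 1045.0 min
Performance = 1045.0 / 1673 * 100 = 62.5%

62.5%


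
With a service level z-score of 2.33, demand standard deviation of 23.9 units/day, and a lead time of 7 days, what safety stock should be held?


Formula: SS = z * sigma_d * sqrt(LT)
sqrt(LT) = sqrt(7) = 2.6458
SS = 2.33 * 23.9 * 2.6458
SS = 147.3 units

147.3 units


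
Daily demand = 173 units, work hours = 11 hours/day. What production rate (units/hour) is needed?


Formula: Production Rate = Daily Demand / Available Hours
Rate = 173 units/day / 11 hours/day
Rate = 15.7 units/hour

15.7 units/hour


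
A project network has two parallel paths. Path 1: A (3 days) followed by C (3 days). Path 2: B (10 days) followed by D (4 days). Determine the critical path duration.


Path 1 = 3 + 3 = 6 days
Path 2 = 10 + 4 = 14 days
Duration = max(6, 14) = 14 days

14 days


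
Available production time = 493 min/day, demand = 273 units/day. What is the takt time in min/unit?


Formula: Takt Time = Available Production Time / Customer Demand
Takt = 493 min/day / 273 units/day
Takt = 1.81 min/unit

1.81 min/unit


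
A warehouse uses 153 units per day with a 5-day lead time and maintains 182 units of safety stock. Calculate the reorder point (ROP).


Formula: ROP = (Daily Demand * Lead Time) + Safety Stock
Demand during lead time = 153 * 5 = 765 units
ROP = 765 + 182 = 947 units

947 units


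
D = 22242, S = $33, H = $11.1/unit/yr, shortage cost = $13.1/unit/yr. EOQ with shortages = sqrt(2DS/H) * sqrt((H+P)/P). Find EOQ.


Formula: EOQ* = sqrt(2DS/H) * sqrt((H+P)/P)
Base EOQ = sqrt(2*22242*33/11.1) = 363.66 units
Correction = sqrt((11.1+13.1)/13.1) = 1.35916
EOQ* = 363.66 * 1.35916 = 494.3 units

494.3 units


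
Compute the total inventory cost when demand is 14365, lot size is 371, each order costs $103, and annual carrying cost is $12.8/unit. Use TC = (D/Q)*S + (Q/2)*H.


TC = 14365/371 * 103 + 371/2 * 12.8

$6362.53


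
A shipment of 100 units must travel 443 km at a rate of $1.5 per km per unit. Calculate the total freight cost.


TC = dist * cost * units = 443 * 1.5 * 100 = $66450.00

$66450.00


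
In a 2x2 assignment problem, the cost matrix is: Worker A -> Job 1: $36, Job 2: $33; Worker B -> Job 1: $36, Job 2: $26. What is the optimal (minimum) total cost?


Option 1: A->1 + B->2 = $36 + $26 = $62
Option 2: A->2 + B->1 = $33 + $36 = $69
Min cost = min($62, $69) = $62

$62


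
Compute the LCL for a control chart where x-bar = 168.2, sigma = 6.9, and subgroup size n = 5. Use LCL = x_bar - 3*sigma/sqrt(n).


LCL = 168.2 - 3 * 6.9 / sqrt(5)

158.94


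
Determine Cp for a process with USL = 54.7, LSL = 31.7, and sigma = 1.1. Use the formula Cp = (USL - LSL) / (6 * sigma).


Cp = (54.7 - 31.7) / (6 * 1.1)

3.48


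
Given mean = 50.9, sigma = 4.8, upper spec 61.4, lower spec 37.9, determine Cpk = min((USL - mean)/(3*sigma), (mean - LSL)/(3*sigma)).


Cpu = (61.4 - 50.9) / (3 * 4.8) = 0.73
Cpl = (50.9 - 37.9) / (3 * 4.8) = 0.9
Cpk = min(0.73, 0.9) = 0.73

0.73


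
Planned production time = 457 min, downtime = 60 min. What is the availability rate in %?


Formula: Availability = (Planned Time - Downtime) / Planned Time * 100
Uptime = 457 - 60 = 397 min
Availability = 397 / 457 * 100 = 86.9%

86.9%


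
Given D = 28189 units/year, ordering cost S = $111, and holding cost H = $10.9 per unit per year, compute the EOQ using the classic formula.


Formula: EOQ = sqrt(2 * D * S / H)
Numerator: 2 * 28189 * 111 = 6257958
2DS/H = 6257958 / 10.9 = 574124.6
EOQ = sqrt(574124.6) = 757.7 units

757.7 units


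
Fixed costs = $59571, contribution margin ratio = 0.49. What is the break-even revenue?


Formula: BER = Fixed Costs / Contribution Margin Ratio
BER = $59571 / 0.49
BER = $121573.47 (to the nearest cent)

$121573.47


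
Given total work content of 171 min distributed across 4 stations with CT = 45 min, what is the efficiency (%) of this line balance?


Formula: Efficiency = Sum of Task Times / (N_stations * CT) * 100
Total station capacity = 4 stations * 45 min = 180 min
Efficiency = 171 / 180 * 100 = 95.0%

95.0%


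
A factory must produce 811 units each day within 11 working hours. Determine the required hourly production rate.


Formula: Production Rate = Daily Demand / Available Hours
Rate = 811 units/day / 11 hours/day
Rate = 73.7 units/hour

73.7 units/hour


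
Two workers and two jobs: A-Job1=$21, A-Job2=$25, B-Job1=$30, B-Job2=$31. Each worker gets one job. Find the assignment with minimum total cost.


Option 1: A->1 + B->2 = $21 + $31 = $52
Option 2: A->2 + B->1 = $25 + $30 = $55
Min cost = min($52, $55) = $52

$52


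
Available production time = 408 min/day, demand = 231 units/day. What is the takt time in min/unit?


Formula: Takt Time = Available Production Time / Customer Demand
Takt = 408 min/day / 231 units/day
Takt = 1.77 min/unit

1.77 min/unit


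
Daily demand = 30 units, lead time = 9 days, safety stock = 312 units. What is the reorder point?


Formula: ROP = (Daily Demand * Lead Time) + Safety Stock
Demand during lead time = 30 * 9 = 270 units
ROP = 270 + 312 = 582 units

582 units


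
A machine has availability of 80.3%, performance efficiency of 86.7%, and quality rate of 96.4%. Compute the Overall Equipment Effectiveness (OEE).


Formula: OEE = Availability * Performance * Quality / 10000
A * P = 80.3% * 86.7% / 100 = 69.62%
OEE = 69.62% * 96.4% / 100 = 67.1%

67.1%


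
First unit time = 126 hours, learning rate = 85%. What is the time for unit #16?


Formula: T_n = T_1 * (learning_rate)^(log2(n)) where learning_rate = rate/100
Doublings = log2(16) = 4
T_n = 126 * 0.85^4
T_n = 126 * 0.522 = 65.8 hours

65.8 hours


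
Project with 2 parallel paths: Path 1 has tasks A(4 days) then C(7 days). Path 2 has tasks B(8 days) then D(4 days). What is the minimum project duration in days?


Path 1 = 4 + 7 = 11 days
Path 2 = 8 + 4 = 12 days
Duration = max(11, 12) = 12 days

12 days


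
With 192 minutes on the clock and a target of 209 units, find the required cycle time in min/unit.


Formula: CT = Available Time / Number of Units
CT = 192 min / 209 units
CT = 0.92 min/unit

0.92 min/unit


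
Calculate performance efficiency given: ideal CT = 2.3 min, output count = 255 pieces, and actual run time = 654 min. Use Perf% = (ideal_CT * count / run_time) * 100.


Formula: Performance = (Ideal CT * Total Count) / Run Time * 100
Ideal output time = 2.3 * 255 = 586.5 min
Performance = 586.5 / 654 * 100 = 89.7%

89.7%


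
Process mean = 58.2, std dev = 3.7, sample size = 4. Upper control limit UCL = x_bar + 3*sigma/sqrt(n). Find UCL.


UCL = 58.2 + 3 * 3.7 / sqrt(4)

63.75


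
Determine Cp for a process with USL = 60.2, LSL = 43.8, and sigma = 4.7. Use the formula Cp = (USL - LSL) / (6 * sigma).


Cp = (60.2 - 43.8) / (6 * 4.7)

0.58


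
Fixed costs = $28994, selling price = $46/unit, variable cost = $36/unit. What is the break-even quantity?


Formula: BEQ = Fixed Costs / (Price - Variable Cost)
Contribution margin = $46 - $36 = $10/unit
BEQ = ceil($28994 / $10/unit) = ceil(2899.4) = 2900 units

2900 units


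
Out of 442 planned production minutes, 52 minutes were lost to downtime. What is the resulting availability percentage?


Formula: Availability = (Planned Time - Downtime) / Planned Time * 100
Uptime = 442 - 52 = 390 min
Availability = 390 / 442 * 100 = 88.2%

88.2%


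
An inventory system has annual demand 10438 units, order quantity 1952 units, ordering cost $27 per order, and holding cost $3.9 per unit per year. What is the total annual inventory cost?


TC = 10438/1952 * 27 + 1952/2 * 3.9

$3950.78


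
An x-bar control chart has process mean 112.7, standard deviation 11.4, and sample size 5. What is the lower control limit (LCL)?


LCL = 112.7 - 3 * 11.4 / sqrt(5)

97.41
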